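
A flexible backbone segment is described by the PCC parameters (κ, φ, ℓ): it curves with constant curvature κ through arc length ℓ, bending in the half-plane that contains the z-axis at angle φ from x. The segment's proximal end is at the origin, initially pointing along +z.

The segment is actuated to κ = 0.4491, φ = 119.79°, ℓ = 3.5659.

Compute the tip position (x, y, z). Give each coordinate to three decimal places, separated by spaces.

-1.140 1.992 2.226

θ = κ·ℓ = 0.4491 × 3.5659 = 1.60145 rad
ρ = (1 − cos θ)/κ = (1 − -0.03064)/0.4491 = 2.29491
z = sin θ / κ = 0.99953/0.4491 = 2.22563
x = ρ cos φ = 2.29491 × cos(119.79°) = -1.14016
y = ρ sin φ = 2.29491 × sin(119.79°) = 1.99164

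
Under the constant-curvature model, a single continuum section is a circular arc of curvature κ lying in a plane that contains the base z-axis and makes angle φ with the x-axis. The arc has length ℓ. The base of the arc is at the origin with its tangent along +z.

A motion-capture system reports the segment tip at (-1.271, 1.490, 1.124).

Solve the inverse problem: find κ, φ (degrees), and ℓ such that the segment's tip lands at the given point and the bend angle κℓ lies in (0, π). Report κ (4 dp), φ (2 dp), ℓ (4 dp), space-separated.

0.7682 130.46 2.7331

ρ = √(x²+y²) = √(-1.271² + 1.490²) = 1.95845
φ = atan2(y, x) mod 360° = atan2(1.490, -1.271) = 130.4648°
|p|² = ρ² + z² = 1.95845² + 1.124² = 5.09892
κ = 2ρ / |p|² = 2×1.95845 / 5.09892 = 0.76818
θ = 2·atan2(ρ, z) = 2·atan2(1.95845, 1.124) = 2.09954 rad
ℓ = θ/κ = 2.09954/0.76818 = 2.73313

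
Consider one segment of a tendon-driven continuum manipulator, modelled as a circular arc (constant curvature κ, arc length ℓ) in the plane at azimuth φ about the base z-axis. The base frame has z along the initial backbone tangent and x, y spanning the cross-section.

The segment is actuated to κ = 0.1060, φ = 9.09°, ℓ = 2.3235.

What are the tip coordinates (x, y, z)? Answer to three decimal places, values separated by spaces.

θ = κ·ℓ = 0.1060 × 2.3235 = 0.24629 rad
ρ = (1 − cos θ)/κ = (1 − 0.96982)/0.1060 = 0.28469
z = sin θ / κ = 0.24381/0.1060 = 2.30008
x = ρ cos φ = 0.28469 × cos(9.09°) = 0.28111
y = ρ sin φ = 0.28469 × sin(9.09°) = 0.04498

0.281 0.045 2.300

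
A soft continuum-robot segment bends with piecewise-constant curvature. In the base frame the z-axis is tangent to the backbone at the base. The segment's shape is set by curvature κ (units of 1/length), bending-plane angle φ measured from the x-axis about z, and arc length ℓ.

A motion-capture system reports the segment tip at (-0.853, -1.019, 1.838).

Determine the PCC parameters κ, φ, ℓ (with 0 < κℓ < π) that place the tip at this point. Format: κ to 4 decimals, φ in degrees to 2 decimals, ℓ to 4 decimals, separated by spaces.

ρ = √(x²+y²) = √(-0.853² + -1.019²) = 1.32890
φ = atan2(y, x) mod 360° = atan2(-1.019, -0.853) = 230.0675°
|p|² = ρ² + z² = 1.32890² + 1.838² = 5.14421
κ = 2ρ / |p|² = 2×1.32890 / 5.14421 = 0.51666
θ = 2·atan2(ρ, z) = 2·atan2(1.32890, 1.838) = 1.25201 rad
ℓ = θ/κ = 1.25201/0.51666 = 2.42329

0.5167 230.07 2.4233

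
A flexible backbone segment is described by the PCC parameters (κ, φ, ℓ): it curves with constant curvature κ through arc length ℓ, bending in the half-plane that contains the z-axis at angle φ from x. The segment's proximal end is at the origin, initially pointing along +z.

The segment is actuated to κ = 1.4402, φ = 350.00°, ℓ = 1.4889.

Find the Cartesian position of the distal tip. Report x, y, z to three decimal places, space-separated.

1.055 -0.186 0.583

θ = κ·ℓ = 1.4402 × 1.4889 = 2.14431 rad
ρ = (1 − cos θ)/κ = (1 − -0.54259)/1.4402 = 1.07109
z = sin θ / κ = 0.84000/1.4402 = 0.58325
x = ρ cos φ = 1.07109 × cos(350.00°) = 1.05482
y = ρ sin φ = 1.07109 × sin(350.00°) = -0.18599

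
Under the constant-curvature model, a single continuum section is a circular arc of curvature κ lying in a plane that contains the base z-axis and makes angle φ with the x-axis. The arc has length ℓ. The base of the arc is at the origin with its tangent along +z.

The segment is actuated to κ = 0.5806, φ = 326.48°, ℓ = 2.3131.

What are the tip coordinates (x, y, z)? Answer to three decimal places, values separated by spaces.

θ = κ·ℓ = 0.5806 × 2.3131 = 1.34299 rad
ρ = (1 − cos θ)/κ = (1 − 0.22585)/0.5806 = 1.33337
z = sin θ / κ = 0.97416/0.5806 = 1.67786
x = ρ cos φ = 1.33337 × cos(326.48°) = 1.11162
y = ρ sin φ = 1.33337 × sin(326.48°) = -0.73632

1.112 -0.736 1.678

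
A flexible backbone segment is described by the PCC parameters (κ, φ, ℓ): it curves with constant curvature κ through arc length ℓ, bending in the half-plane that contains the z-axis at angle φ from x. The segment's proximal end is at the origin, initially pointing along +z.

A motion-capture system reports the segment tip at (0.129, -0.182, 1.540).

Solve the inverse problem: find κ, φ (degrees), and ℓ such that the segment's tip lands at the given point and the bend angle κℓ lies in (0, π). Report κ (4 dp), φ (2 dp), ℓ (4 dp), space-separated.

ρ = √(x²+y²) = √(0.129² + -0.182²) = 0.22308
φ = atan2(y, x) mod 360° = atan2(-0.182, 0.129) = 305.3287°
|p|² = ρ² + z² = 0.22308² + 1.540² = 2.42136
κ = 2ρ / |p|² = 2×0.22308 / 2.42136 = 0.18426
θ = 2·atan2(ρ, z) = 2·atan2(0.22308, 1.540) = 0.28771 rad
ℓ = θ/κ = 0.28771/0.18426 = 1.56145

0.1843 305.33 1.5615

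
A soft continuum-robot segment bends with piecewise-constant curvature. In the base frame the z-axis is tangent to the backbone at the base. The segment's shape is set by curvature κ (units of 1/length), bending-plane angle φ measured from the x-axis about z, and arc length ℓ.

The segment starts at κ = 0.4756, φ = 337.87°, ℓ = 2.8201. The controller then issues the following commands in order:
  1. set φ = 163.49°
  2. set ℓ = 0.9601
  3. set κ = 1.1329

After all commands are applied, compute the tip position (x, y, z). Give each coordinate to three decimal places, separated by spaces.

initial: κ=0.4756, φ=337.87°, ℓ=2.8201
cmd 1: set φ=163.49° → (κ,φ,ℓ)=(0.4756,163.49°,2.8201) → tip=(-1.5572,0.4616,2.0475)
cmd 2: set ℓ=0.9601 → (κ,φ,ℓ)=(0.4756,163.49°,0.9601) → tip=(-0.2065,0.0612,0.9271)
cmd 3: set κ=1.1329 → (κ,φ,ℓ)=(1.1329,163.49°,0.9601) → tip=(-0.4532,0.1343,0.7817)

-0.453 0.134 0.782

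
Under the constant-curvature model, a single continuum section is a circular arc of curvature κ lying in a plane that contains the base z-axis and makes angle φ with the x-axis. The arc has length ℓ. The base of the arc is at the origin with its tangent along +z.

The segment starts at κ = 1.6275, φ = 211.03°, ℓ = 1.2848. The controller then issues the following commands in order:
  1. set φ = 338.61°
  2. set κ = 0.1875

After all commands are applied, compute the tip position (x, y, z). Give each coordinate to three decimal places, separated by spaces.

initial: κ=1.6275, φ=211.03°, ℓ=1.2848
cmd 1: set φ=338.61° → (κ,φ,ℓ)=(1.6275,338.61°,1.2848) → tip=(0.8565,-0.3355,0.5332)
cmd 2: set κ=0.1875 → (κ,φ,ℓ)=(0.1875,338.61°,1.2848) → tip=(0.1434,-0.0562,1.2724)

0.143 -0.056 1.272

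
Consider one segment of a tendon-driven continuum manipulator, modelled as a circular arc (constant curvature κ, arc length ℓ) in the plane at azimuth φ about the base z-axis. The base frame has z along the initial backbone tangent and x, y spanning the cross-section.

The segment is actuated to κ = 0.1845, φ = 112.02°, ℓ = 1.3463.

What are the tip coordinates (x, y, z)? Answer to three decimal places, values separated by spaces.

-0.062 0.154 1.332

θ = κ·ℓ = 0.1845 × 1.3463 = 0.24839 rad
ρ = (1 − cos θ)/κ = (1 − 0.96931)/0.1845 = 0.16635
z = sin θ / κ = 0.24585/0.1845 = 1.33250
x = ρ cos φ = 0.16635 × cos(112.02°) = -0.06237
y = ρ sin φ = 0.16635 × sin(112.02°) = 0.15421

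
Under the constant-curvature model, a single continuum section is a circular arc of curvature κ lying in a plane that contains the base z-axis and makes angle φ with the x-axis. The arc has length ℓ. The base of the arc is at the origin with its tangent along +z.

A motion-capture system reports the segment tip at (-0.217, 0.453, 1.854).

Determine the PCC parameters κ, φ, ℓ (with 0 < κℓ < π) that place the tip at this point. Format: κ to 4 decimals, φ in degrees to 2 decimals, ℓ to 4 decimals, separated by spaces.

0.2723 115.60 1.9434

ρ = √(x²+y²) = √(-0.217² + 0.453²) = 0.50229
φ = atan2(y, x) mod 360° = atan2(0.453, -0.217) = 115.5958°
|p|² = ρ² + z² = 0.50229² + 1.854² = 3.68961
κ = 2ρ / |p|² = 2×0.50229 / 3.68961 = 0.27227
θ = 2·atan2(ρ, z) = 2·atan2(0.50229, 1.854) = 0.52915 rad
ℓ = θ/κ = 0.52915/0.27227 = 1.94343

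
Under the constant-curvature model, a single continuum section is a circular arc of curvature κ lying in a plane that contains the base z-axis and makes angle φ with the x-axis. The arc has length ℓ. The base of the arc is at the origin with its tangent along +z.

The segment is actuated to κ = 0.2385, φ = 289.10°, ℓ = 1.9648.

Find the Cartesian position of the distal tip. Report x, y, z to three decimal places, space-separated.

θ = κ·ℓ = 0.2385 × 1.9648 = 0.46860 rad
ρ = (1 − cos θ)/κ = (1 − 0.89220)/0.2385 = 0.45199
z = sin θ / κ = 0.45164/0.2385 = 1.89368
x = ρ cos φ = 0.45199 × cos(289.10°) = 0.14790
y = ρ sin φ = 0.45199 × sin(289.10°) = -0.42711

0.148 -0.427 1.894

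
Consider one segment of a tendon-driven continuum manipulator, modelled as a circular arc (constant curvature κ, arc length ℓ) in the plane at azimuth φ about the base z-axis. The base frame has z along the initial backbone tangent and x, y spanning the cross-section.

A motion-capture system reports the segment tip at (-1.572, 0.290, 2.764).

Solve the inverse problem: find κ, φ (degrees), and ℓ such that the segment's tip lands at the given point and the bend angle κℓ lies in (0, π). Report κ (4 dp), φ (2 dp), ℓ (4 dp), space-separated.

0.3136 169.55 3.3441

ρ = √(x²+y²) = √(-1.572² + 0.290²) = 1.59853
φ = atan2(y, x) mod 360° = atan2(0.290, -1.572) = 169.5477°
|p|² = ρ² + z² = 1.59853² + 2.764² = 10.19498
κ = 2ρ / |p|² = 2×1.59853 / 10.19498 = 0.31359
θ = 2·atan2(ρ, z) = 2·atan2(1.59853, 2.764) = 1.04868 rad
ℓ = θ/κ = 1.04868/0.31359 = 3.34410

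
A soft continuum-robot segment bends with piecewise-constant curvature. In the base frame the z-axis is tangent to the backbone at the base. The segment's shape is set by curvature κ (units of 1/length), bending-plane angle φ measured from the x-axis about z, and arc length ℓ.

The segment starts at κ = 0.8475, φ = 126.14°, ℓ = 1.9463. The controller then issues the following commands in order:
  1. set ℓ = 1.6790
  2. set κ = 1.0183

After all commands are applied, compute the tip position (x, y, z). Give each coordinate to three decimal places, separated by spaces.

-0.659 0.903 0.973

initial: κ=0.8475, φ=126.14°, ℓ=1.9463
cmd 1: set ℓ=1.6790 → (κ,φ,ℓ)=(0.8475,126.14°,1.6790) → tip=(-0.5934,0.8125,1.1671)
cmd 2: set κ=1.0183 → (κ,φ,ℓ)=(1.0183,126.14°,1.6790) → tip=(-0.6594,0.9029,0.9726)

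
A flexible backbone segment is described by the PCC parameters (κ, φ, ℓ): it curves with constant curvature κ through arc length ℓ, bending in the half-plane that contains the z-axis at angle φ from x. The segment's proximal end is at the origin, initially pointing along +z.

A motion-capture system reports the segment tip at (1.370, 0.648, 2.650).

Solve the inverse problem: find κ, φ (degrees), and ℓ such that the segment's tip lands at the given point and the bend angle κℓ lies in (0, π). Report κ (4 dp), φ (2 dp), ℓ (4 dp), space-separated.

ρ = √(x²+y²) = √(1.370² + 0.648²) = 1.51552
φ = atan2(y, x) mod 360° = atan2(0.648, 1.370) = 25.3138°
|p|² = ρ² + z² = 1.51552² + 2.650² = 9.31930
κ = 2ρ / |p|² = 2×1.51552 / 9.31930 = 0.32524
θ = 2·atan2(ρ, z) = 2·atan2(1.51552, 2.650) = 1.03899 rad
ℓ = θ/κ = 1.03899/0.32524 = 3.19452

0.3252 25.31 3.1945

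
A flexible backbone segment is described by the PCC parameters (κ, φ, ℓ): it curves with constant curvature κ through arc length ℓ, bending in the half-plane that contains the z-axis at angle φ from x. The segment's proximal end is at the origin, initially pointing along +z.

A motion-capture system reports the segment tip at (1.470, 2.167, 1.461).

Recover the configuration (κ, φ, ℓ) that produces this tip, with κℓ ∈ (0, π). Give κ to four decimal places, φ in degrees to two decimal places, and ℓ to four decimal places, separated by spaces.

0.5825 55.85 3.6462

ρ = √(x²+y²) = √(1.470² + 2.167²) = 2.61855
φ = atan2(y, x) mod 360° = atan2(2.167, 1.470) = 55.8487°
|p|² = ρ² + z² = 2.61855² + 1.461² = 8.99131
κ = 2ρ / |p|² = 2×2.61855 / 8.99131 = 0.58246
θ = 2·atan2(ρ, z) = 2·atan2(2.61855, 1.461) = 2.12375 rad
ℓ = θ/κ = 2.12375/0.58246 = 3.64616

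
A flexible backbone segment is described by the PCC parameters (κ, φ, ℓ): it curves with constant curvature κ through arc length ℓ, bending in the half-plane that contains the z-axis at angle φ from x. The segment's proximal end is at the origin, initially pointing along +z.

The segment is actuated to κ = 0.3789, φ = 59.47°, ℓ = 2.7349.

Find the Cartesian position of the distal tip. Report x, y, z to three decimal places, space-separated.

0.658 1.115 2.271

θ = κ·ℓ = 0.3789 × 2.7349 = 1.03625 rad
ρ = (1 − cos θ)/κ = (1 − 0.50945)/0.3789 = 1.29468
z = sin θ / κ = 0.86050/0.3789 = 2.27105
x = ρ cos φ = 1.29468 × cos(59.47°) = 0.65768
y = ρ sin φ = 1.29468 × sin(59.47°) = 1.11519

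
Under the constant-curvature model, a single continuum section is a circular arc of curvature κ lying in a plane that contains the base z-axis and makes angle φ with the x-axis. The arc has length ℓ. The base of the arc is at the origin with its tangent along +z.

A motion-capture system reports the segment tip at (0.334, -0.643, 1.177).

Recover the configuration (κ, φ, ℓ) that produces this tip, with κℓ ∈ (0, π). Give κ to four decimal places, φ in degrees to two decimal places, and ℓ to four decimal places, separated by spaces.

0.7586 297.45 1.4549

ρ = √(x²+y²) = √(0.334² + -0.643²) = 0.72457
φ = atan2(y, x) mod 360° = atan2(-0.643, 0.334) = 297.4492°
|p|² = ρ² + z² = 0.72457² + 1.177² = 1.91033
κ = 2ρ / |p|² = 2×0.72457 / 1.91033 = 0.75858
θ = 2·atan2(ρ, z) = 2·atan2(0.72457, 1.177) = 1.10364 rad
ℓ = θ/κ = 1.10364/0.75858 = 1.45487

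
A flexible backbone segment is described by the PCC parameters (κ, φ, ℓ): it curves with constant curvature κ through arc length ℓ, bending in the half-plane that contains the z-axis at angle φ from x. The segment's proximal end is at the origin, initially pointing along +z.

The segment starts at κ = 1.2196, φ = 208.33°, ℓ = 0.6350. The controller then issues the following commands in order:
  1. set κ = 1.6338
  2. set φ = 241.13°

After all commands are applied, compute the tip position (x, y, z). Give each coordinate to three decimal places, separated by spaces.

initial: κ=1.2196, φ=208.33°, ℓ=0.6350
cmd 1: set κ=1.6338 → (κ,φ,ℓ)=(1.6338,208.33°,0.6350) → tip=(-0.2649,-0.1428,0.5271)
cmd 2: set φ=241.13° → (κ,φ,ℓ)=(1.6338,241.13°,0.6350) → tip=(-0.1453,-0.2635,0.5271)

-0.145 -0.263 0.527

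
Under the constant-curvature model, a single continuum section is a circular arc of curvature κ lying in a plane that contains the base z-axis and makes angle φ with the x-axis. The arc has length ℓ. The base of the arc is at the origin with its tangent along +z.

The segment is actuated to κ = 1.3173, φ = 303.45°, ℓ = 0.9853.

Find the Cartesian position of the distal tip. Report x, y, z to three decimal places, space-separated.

0.306 -0.463 0.731

θ = κ·ℓ = 1.3173 × 0.9853 = 1.29794 rad
ρ = (1 − cos θ)/κ = (1 − 0.26949)/1.3173 = 0.55455
z = sin θ / κ = 0.96300/1.3173 = 0.73104
x = ρ cos φ = 0.55455 × cos(303.45°) = 0.30567
y = ρ sin φ = 0.55455 × sin(303.45°) = -0.46270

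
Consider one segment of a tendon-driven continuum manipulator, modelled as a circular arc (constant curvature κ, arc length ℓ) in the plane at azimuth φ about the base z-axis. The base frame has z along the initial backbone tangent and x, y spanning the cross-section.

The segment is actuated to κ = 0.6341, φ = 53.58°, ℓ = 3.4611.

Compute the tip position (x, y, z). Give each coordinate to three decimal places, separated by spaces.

θ = κ·ℓ = 0.6341 × 3.4611 = 2.19468 rad
ρ = (1 − cos θ)/κ = (1 − -0.58419)/0.6341 = 2.49834
z = sin θ / κ = 0.81161/0.6341 = 1.27995
x = ρ cos φ = 2.49834 × cos(53.58°) = 1.48326
y = ρ sin φ = 2.49834 × sin(53.58°) = 2.01038

1.483 2.010 1.280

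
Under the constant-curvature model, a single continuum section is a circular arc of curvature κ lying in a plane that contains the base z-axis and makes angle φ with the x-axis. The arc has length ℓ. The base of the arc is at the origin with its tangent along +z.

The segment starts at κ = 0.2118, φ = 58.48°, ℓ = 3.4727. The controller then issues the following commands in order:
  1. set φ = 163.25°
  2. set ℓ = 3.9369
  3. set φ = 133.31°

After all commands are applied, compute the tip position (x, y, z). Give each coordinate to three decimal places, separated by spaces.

initial: κ=0.2118, φ=58.48°, ℓ=3.4727
cmd 1: set φ=163.25° → (κ,φ,ℓ)=(0.2118,163.25°,3.4727) → tip=(-1.1688,0.3518,3.1679)
cmd 2: set ℓ=3.9369 → (κ,φ,ℓ)=(0.2118,163.25°,3.9369) → tip=(-1.4827,0.4463,3.4963)
cmd 3: set φ=133.31° → (κ,φ,ℓ)=(0.2118,133.31°,3.9369) → tip=(-1.0621,1.1267,3.4963)

-1.062 1.127 3.496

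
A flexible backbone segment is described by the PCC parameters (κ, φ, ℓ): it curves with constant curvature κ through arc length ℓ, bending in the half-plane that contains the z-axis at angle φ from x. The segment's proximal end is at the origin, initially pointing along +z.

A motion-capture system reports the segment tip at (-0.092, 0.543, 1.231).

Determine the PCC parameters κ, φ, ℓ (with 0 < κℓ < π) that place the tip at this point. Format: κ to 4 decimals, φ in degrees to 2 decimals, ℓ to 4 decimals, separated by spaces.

0.6056 99.62 1.3892

ρ = √(x²+y²) = √(-0.092² + 0.543²) = 0.55074
φ = atan2(y, x) mod 360° = atan2(0.543, -0.092) = 99.6163°
|p|² = ρ² + z² = 0.55074² + 1.231² = 1.81867
κ = 2ρ / |p|² = 2×0.55074 / 1.81867 = 0.60565
θ = 2·atan2(ρ, z) = 2·atan2(0.55074, 1.231) = 0.84136 rad
ℓ = θ/κ = 0.84136/0.60565 = 1.38920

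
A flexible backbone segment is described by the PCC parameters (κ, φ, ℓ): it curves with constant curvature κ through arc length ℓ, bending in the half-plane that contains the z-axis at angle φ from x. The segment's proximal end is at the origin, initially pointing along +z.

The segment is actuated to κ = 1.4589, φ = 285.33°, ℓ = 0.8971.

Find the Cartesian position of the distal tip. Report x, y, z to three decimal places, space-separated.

θ = κ·ℓ = 1.4589 × 0.8971 = 1.30878 rad
ρ = (1 − cos θ)/κ = (1 − 0.25903)/1.4589 = 0.50790
z = sin θ / κ = 0.96587/1.4589 = 0.66205
x = ρ cos φ = 0.50790 × cos(285.33°) = 0.13428
y = ρ sin φ = 0.50790 × sin(285.33°) = -0.48983

0.134 -0.490 0.662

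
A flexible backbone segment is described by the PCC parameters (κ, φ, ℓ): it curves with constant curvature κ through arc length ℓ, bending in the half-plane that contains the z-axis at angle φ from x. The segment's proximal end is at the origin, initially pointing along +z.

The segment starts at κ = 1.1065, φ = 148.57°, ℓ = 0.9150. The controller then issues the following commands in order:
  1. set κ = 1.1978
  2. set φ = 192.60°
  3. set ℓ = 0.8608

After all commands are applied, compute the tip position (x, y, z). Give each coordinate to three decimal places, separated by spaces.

initial: κ=1.1065, φ=148.57°, ℓ=0.9150
cmd 1: set κ=1.1978 → (κ,φ,ℓ)=(1.1978,148.57°,0.9150) → tip=(-0.3867,0.2363,0.7425)
cmd 2: set φ=192.60° → (κ,φ,ℓ)=(1.1978,192.60°,0.9150) → tip=(-0.4423,-0.0989,0.7425)
cmd 3: set ℓ=0.8608 → (κ,φ,ℓ)=(1.1978,192.60°,0.8608) → tip=(-0.3961,-0.0885,0.7162)

-0.396 -0.089 0.716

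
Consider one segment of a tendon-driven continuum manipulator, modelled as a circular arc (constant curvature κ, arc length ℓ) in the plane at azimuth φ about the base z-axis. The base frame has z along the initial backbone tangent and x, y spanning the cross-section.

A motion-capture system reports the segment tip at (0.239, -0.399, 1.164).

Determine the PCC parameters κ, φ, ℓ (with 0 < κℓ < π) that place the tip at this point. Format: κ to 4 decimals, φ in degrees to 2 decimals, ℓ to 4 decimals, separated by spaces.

0.5920 300.92 1.2842

ρ = √(x²+y²) = √(0.239² + -0.399²) = 0.46510
φ = atan2(y, x) mod 360° = atan2(-0.399, 0.239) = 300.9215°
|p|² = ρ² + z² = 0.46510² + 1.164² = 1.57122
κ = 2ρ / |p|² = 2×0.46510 / 1.57122 = 0.59203
θ = 2·atan2(ρ, z) = 2·atan2(0.46510, 1.164) = 0.76028 rad
ℓ = θ/κ = 0.76028/0.59203 = 1.28419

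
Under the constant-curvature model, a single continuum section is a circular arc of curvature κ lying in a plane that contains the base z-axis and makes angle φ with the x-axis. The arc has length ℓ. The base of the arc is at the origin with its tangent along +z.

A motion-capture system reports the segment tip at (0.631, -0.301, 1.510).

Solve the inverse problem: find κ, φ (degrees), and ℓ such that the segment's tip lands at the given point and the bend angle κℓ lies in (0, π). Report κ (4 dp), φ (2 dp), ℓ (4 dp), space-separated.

ρ = √(x²+y²) = √(0.631² + -0.301²) = 0.69912
φ = atan2(y, x) mod 360° = atan2(-0.301, 0.631) = 334.4979°
|p|² = ρ² + z² = 0.69912² + 1.510² = 2.76886
κ = 2ρ / |p|² = 2×0.69912 / 2.76886 = 0.50498
θ = 2·atan2(ρ, z) = 2·atan2(0.69912, 1.510) = 0.86721 rad
ℓ = θ/κ = 0.86721/0.50498 = 1.71730

0.5050 334.50 1.7173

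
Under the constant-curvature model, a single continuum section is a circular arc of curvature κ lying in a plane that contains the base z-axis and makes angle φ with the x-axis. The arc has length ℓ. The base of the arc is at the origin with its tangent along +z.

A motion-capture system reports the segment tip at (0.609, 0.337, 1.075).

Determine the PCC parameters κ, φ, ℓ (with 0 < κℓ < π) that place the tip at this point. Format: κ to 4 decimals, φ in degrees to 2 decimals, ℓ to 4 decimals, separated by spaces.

0.8488 28.96 1.3539

ρ = √(x²+y²) = √(0.609² + 0.337²) = 0.69602
φ = atan2(y, x) mod 360° = atan2(0.337, 0.609) = 28.9587°
|p|² = ρ² + z² = 0.69602² + 1.075² = 1.64007
κ = 2ρ / |p|² = 2×0.69602 / 1.64007 = 0.84877
θ = 2·atan2(ρ, z) = 2·atan2(0.69602, 1.075) = 1.14918 rad
ℓ = θ/κ = 1.14918/0.84877 = 1.35394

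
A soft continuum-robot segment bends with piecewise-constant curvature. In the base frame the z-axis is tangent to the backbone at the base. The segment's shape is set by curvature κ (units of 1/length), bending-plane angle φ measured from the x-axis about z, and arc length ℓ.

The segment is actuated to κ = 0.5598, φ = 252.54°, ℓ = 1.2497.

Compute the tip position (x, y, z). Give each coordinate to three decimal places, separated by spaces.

θ = κ·ℓ = 0.5598 × 1.2497 = 0.69958 rad
ρ = (1 − cos θ)/κ = (1 − 0.76511)/0.5598 = 0.41959
z = sin θ / κ = 0.64390/0.5598 = 1.15023
x = ρ cos φ = 0.41959 × cos(252.54°) = -0.12589
y = ρ sin φ = 0.41959 × sin(252.54°) = -0.40026

-0.126 -0.400 1.150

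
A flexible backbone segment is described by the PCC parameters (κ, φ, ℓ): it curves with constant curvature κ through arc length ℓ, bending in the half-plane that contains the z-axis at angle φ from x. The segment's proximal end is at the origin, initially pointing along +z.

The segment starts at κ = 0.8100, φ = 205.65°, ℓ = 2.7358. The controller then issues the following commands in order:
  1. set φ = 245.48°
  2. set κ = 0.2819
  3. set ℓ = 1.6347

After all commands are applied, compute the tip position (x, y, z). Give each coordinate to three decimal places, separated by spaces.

initial: κ=0.8100, φ=205.65°, ℓ=2.7358
cmd 1: set φ=245.48° → (κ,φ,ℓ)=(0.8100,245.48°,2.7358) → tip=(-0.8205,-1.7987,0.9864)
cmd 2: set κ=0.2819 → (κ,φ,ℓ)=(0.2819,245.48°,2.7358) → tip=(-0.4165,-0.9132,2.4726)
cmd 3: set ℓ=1.6347 → (κ,φ,ℓ)=(0.2819,245.48°,1.6347) → tip=(-0.1536,-0.3367,1.5775)

-0.154 -0.337 1.577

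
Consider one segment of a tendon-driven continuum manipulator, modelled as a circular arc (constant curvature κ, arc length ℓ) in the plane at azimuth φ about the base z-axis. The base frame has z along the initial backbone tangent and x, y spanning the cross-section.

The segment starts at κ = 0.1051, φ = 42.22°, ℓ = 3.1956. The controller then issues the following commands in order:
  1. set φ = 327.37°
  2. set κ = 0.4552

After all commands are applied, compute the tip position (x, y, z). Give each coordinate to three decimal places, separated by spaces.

initial: κ=0.1051, φ=42.22°, ℓ=3.1956
cmd 1: set φ=327.37° → (κ,φ,ℓ)=(0.1051,327.37°,3.1956) → tip=(0.4477,-0.2866,3.1359)
cmd 2: set κ=0.4552 → (κ,φ,ℓ)=(0.4552,327.37°,3.1956) → tip=(1.6357,-1.0473,2.1820)

1.636 -1.047 2.182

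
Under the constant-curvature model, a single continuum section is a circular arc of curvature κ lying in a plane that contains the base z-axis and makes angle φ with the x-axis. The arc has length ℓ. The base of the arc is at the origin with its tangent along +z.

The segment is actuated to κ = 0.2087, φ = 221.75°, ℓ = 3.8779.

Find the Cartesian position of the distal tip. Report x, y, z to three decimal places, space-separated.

θ = κ·ℓ = 0.2087 × 3.8779 = 0.80932 rad
ρ = (1 − cos θ)/κ = (1 − 0.68999)/0.2087 = 1.48542
z = sin θ / κ = 0.72382/0.2087 = 3.46822
x = ρ cos φ = 1.48542 × cos(221.75°) = -1.10821
y = ρ sin φ = 1.48542 × sin(221.75°) = -0.98912

-1.108 -0.989 3.468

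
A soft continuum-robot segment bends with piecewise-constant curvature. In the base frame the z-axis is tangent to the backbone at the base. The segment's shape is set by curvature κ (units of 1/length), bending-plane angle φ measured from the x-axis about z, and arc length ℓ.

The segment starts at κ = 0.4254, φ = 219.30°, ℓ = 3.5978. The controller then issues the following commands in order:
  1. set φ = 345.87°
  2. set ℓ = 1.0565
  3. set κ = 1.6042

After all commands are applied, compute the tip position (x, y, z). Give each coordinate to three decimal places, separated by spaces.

initial: κ=0.4254, φ=219.30°, ℓ=3.5978
cmd 1: set φ=345.87° → (κ,φ,ℓ)=(0.4254,345.87°,3.5978) → tip=(2.1878,-0.5508,2.3488)
cmd 2: set ℓ=1.0565 → (κ,φ,ℓ)=(0.4254,345.87°,1.0565) → tip=(0.2264,-0.0570,1.0213)
cmd 3: set κ=1.6042 → (κ,φ,ℓ)=(1.6042,345.87°,1.0565) → tip=(0.6793,-0.1710,0.6186)

0.679 -0.171 0.619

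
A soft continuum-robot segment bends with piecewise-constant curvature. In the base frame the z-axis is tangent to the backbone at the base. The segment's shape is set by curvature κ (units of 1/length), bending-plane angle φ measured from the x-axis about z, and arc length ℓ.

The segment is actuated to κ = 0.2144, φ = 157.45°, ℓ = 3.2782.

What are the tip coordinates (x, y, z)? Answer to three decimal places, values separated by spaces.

θ = κ·ℓ = 0.2144 × 3.2782 = 0.70285 rad
ρ = (1 − cos θ)/κ = (1 − 0.76301)/0.2144 = 1.10538
z = sin θ / κ = 0.64639/0.2144 = 3.01489
x = ρ cos φ = 1.10538 × cos(157.45°) = -1.02087
y = ρ sin φ = 1.10538 × sin(157.45°) = 0.42390

-1.021 0.424 3.015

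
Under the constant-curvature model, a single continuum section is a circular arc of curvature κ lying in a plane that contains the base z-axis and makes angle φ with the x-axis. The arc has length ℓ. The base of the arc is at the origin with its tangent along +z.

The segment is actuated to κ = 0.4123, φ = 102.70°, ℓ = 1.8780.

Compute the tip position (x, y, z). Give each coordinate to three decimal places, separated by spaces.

-0.152 0.675 1.696

θ = κ·ℓ = 0.4123 × 1.8780 = 0.77430 rad
ρ = (1 − cos θ)/κ = (1 − 0.71491)/0.4123 = 0.69146
z = sin θ / κ = 0.69922/0.4123 = 1.69589
x = ρ cos φ = 0.69146 × cos(102.70°) = -0.15201
y = ρ sin φ = 0.69146 × sin(102.70°) = 0.67454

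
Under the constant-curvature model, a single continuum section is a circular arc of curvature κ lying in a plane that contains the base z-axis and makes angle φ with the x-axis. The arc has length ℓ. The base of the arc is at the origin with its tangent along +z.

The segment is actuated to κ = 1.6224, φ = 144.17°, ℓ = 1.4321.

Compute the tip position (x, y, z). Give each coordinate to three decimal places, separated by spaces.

-0.841 0.607 0.450

θ = κ·ℓ = 1.6224 × 1.4321 = 2.32344 rad
ρ = (1 − cos θ)/κ = (1 − -0.68357)/1.6224 = 1.03770
z = sin θ / κ = 0.72988/1.6224 = 0.44988
x = ρ cos φ = 1.03770 × cos(144.17°) = -0.84133
y = ρ sin φ = 1.03770 × sin(144.17°) = 0.60745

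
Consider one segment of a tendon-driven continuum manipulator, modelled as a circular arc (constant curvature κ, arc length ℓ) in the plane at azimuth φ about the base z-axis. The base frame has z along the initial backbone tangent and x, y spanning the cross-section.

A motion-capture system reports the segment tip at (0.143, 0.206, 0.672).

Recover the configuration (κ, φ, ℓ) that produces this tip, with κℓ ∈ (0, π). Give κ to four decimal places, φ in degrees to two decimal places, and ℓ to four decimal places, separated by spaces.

ρ = √(x²+y²) = √(0.143² + 0.206²) = 0.25077
φ = atan2(y, x) mod 360° = atan2(0.206, 0.143) = 55.2326°
|p|² = ρ² + z² = 0.25077² + 0.672² = 0.51447
κ = 2ρ / |p|² = 2×0.25077 / 0.51447 = 0.97486
θ = 2·atan2(ρ, z) = 2·atan2(0.25077, 0.672) = 0.71433 rad
ℓ = θ/κ = 0.71433/0.97486 = 0.73274

0.9749 55.23 0.7327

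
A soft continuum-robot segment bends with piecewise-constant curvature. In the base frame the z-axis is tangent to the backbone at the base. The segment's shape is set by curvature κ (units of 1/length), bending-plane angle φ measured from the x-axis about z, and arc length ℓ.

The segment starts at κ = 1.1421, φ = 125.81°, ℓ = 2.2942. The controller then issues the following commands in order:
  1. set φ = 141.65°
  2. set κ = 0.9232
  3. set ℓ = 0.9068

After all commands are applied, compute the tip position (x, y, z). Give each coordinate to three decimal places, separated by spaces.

initial: κ=1.1421, φ=125.81°, ℓ=2.2942
cmd 1: set φ=141.65° → (κ,φ,ℓ)=(1.1421,141.65°,2.2942) → tip=(-1.2821,1.0143,0.4361)
cmd 2: set κ=0.9232 → (κ,φ,ℓ)=(0.9232,141.65°,2.2942) → tip=(-1.2915,1.0218,0.9250)
cmd 3: set ℓ=0.9068 → (κ,φ,ℓ)=(0.9232,141.65°,0.9068) → tip=(-0.2807,0.2221,0.8045)

-0.281 0.222 0.805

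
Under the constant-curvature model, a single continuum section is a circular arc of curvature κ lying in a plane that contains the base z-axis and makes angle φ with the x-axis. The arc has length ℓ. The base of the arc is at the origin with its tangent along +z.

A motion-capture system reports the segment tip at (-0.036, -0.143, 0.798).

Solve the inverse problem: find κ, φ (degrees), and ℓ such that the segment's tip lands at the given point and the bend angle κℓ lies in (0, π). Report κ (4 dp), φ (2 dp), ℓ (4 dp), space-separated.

0.4478 255.87 0.8160

ρ = √(x²+y²) = √(-0.036² + -0.143²) = 0.14746
φ = atan2(y, x) mod 360° = atan2(-0.143, -0.036) = 255.8695°
|p|² = ρ² + z² = 0.14746² + 0.798² = 0.65855
κ = 2ρ / |p|² = 2×0.14746 / 0.65855 = 0.44784
θ = 2·atan2(ρ, z) = 2·atan2(0.14746, 0.798) = 0.36546 rad
ℓ = θ/κ = 0.36546/0.44784 = 0.81604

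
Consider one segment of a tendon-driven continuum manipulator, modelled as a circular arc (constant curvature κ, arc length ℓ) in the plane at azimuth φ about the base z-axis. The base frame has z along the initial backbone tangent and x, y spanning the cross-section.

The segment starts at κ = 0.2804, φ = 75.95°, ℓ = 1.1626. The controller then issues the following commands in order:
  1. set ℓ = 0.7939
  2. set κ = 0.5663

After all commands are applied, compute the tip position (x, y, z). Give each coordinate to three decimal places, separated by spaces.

0.043 0.170 0.767

initial: κ=0.2804, φ=75.95°, ℓ=1.1626
cmd 1: set ℓ=0.7939 → (κ,φ,ℓ)=(0.2804,75.95°,0.7939) → tip=(0.0214,0.0854,0.7874)
cmd 2: set κ=0.5663 → (κ,φ,ℓ)=(0.5663,75.95°,0.7939) → tip=(0.0426,0.1702,0.7674)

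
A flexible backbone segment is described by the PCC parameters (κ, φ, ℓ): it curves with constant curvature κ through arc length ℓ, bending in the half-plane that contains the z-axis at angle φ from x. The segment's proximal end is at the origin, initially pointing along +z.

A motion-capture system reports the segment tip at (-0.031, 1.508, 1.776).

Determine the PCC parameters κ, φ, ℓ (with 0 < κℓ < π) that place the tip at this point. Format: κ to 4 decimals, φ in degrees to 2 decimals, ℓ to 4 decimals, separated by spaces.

0.5556 91.18 2.5343

ρ = √(x²+y²) = √(-0.031² + 1.508²) = 1.50832
φ = atan2(y, x) mod 360° = atan2(1.508, -0.031) = 91.1777°
|p|² = ρ² + z² = 1.50832² + 1.776² = 5.42920
κ = 2ρ / |p|² = 2×1.50832 / 5.42920 = 0.55563
θ = 2·atan2(ρ, z) = 2·atan2(1.50832, 1.776) = 1.40815 rad
ℓ = θ/κ = 1.40815/0.55563 = 2.53432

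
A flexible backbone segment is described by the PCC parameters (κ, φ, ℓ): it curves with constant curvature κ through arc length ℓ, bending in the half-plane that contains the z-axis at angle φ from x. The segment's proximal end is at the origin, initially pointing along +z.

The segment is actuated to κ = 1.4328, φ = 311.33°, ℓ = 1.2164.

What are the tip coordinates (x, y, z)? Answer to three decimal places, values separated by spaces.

θ = κ·ℓ = 1.4328 × 1.2164 = 1.74286 rad
ρ = (1 − cos θ)/κ = (1 − -0.17121)/1.4328 = 0.81743
z = sin θ / κ = 0.98523/1.4328 = 0.68763
x = ρ cos φ = 0.81743 × cos(311.33°) = 0.53983
y = ρ sin φ = 0.81743 × sin(311.33°) = -0.61382

0.540 -0.614 0.688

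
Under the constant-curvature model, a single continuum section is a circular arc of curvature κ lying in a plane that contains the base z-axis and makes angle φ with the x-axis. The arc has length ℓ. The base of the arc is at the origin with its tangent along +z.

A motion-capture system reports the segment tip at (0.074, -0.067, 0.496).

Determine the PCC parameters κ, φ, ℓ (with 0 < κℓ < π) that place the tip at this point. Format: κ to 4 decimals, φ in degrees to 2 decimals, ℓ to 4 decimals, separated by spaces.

ρ = √(x²+y²) = √(0.074² + -0.067²) = 0.09982
φ = atan2(y, x) mod 360° = atan2(-0.067, 0.074) = 317.8421°
|p|² = ρ² + z² = 0.09982² + 0.496² = 0.25598
κ = 2ρ / |p|² = 2×0.09982 / 0.25598 = 0.77994
θ = 2·atan2(ρ, z) = 2·atan2(0.09982, 0.496) = 0.39721 rad
ℓ = θ/κ = 0.39721/0.77994 = 0.50929

0.7799 317.84 0.5093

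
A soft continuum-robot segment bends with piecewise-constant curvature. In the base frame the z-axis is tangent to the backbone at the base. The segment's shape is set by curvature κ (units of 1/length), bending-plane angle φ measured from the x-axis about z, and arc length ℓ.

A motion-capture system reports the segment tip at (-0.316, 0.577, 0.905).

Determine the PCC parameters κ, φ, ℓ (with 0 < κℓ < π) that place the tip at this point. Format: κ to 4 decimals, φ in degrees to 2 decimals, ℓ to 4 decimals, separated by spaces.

1.0511 118.71 1.1961

ρ = √(x²+y²) = √(-0.316² + 0.577²) = 0.65786
φ = atan2(y, x) mod 360° = atan2(0.577, -0.316) = 118.7078°
|p|² = ρ² + z² = 0.65786² + 0.905² = 1.25181
κ = 2ρ / |p|² = 2×0.65786 / 1.25181 = 1.05106
θ = 2·atan2(ρ, z) = 2·atan2(0.65786, 0.905) = 1.25713 rad
ℓ = θ/κ = 1.25713/1.05106 = 1.19606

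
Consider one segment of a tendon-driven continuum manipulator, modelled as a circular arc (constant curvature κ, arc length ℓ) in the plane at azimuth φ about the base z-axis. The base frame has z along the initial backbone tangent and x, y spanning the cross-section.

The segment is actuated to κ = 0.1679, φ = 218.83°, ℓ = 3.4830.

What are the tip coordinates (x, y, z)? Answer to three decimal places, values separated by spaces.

θ = κ·ℓ = 0.1679 × 3.4830 = 0.58480 rad
ρ = (1 − cos θ)/κ = (1 − 0.83382)/0.1679 = 0.98973
z = sin θ / κ = 0.55203/0.1679 = 3.28784
x = ρ cos φ = 0.98973 × cos(218.83°) = -0.77101
y = ρ sin φ = 0.98973 × sin(218.83°) = -0.62057

-0.771 -0.621 3.288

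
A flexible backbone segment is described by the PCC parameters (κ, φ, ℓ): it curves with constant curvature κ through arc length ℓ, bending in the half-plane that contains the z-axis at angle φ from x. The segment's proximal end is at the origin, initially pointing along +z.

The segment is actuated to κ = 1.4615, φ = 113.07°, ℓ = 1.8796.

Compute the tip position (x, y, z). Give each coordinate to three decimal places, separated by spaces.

θ = κ·ℓ = 1.4615 × 1.8796 = 2.74704 rad
ρ = (1 − cos θ)/κ = (1 − -0.92317)/1.4615 = 1.31589
z = sin θ / κ = 0.38440/1.4615 = 0.26302
x = ρ cos φ = 1.31589 × cos(113.07°) = -0.51564
y = ρ sin φ = 1.31589 × sin(113.07°) = 1.21065

-0.516 1.211 0.263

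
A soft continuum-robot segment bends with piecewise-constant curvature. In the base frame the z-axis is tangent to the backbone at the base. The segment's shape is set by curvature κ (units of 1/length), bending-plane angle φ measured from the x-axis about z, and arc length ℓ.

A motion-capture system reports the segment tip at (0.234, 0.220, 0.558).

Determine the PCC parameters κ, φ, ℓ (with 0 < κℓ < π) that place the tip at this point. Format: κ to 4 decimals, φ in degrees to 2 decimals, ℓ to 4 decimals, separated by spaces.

1.5496 43.23 0.6741

ρ = √(x²+y²) = √(0.234² + 0.220²) = 0.32118
φ = atan2(y, x) mod 360° = atan2(0.220, 0.234) = 43.2337°
|p|² = ρ² + z² = 0.32118² + 0.558² = 0.41452
κ = 2ρ / |p|² = 2×0.32118 / 0.41452 = 1.54964
θ = 2·atan2(ρ, z) = 2·atan2(0.32118, 0.558) = 1.04455 rad
ℓ = θ/κ = 1.04455/1.54964 = 0.67406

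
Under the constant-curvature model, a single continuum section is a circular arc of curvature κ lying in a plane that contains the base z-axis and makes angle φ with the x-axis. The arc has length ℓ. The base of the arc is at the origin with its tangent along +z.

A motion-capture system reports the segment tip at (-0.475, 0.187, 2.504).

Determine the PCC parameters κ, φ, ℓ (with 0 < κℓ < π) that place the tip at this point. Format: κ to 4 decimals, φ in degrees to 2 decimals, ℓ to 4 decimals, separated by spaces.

0.1563 158.51 2.5728

ρ = √(x²+y²) = √(-0.475² + 0.187²) = 0.51048
φ = atan2(y, x) mod 360° = atan2(0.187, -0.475) = 158.5112°
|p|² = ρ² + z² = 0.51048² + 2.504² = 6.53061
κ = 2ρ / |p|² = 2×0.51048 / 6.53061 = 0.15634
θ = 2·atan2(ρ, z) = 2·atan2(0.51048, 2.504) = 0.40222 rad
ℓ = θ/κ = 0.40222/0.15634 = 2.57281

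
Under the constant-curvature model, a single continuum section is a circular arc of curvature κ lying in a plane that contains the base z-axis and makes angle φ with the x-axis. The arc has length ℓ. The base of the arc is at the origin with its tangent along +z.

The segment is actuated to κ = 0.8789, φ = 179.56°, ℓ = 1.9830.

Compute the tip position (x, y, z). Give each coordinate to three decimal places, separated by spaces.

-1.333 0.010 1.121

θ = κ·ℓ = 0.8789 × 1.9830 = 1.74286 rad
ρ = (1 − cos θ)/κ = (1 − -0.17121)/0.8789 = 1.33259
z = sin θ / κ = 0.98523/0.8789 = 1.12099
x = ρ cos φ = 1.33259 × cos(179.56°) = -1.33255
y = ρ sin φ = 1.33259 × sin(179.56°) = 0.01023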